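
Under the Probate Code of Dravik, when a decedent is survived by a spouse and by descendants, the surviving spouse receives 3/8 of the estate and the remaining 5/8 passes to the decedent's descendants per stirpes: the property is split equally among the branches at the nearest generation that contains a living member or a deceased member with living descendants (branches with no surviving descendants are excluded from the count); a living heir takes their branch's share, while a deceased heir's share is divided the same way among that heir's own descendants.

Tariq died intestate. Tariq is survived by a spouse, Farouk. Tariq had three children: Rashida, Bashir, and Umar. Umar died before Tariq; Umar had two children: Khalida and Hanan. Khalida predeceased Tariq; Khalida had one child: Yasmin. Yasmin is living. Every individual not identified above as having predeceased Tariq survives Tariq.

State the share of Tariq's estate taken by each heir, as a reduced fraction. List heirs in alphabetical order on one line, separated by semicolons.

Bashir 5/24; Farouk 3/8; Hanan 5/48; Rashida 5/24; Yasmin 5/48

Farouk, as surviving spouse, takes 3/8.
The remaining 5/8 passes to Tariq's descendants per stirpes.
The 5/8 is divided into 3 equal shares of 5/24 among Rashida, Bashir, Umar.
Rashida is living and takes 5/24.
Bashir is living and takes 5/24.
Umar predeceased; the 5/24 allotted to Umar's branch passes to Umar's issue by representation.
The 5/24 is divided into 2 equal shares of 5/48 among Khalida, Hanan.
Khalida predeceased; the 5/48 allotted to Khalida's branch passes to Khalida's issue by representation.
Yasmin is the sole taker at this level and receives the full 5/48.
Hanan is living and takes 5/48.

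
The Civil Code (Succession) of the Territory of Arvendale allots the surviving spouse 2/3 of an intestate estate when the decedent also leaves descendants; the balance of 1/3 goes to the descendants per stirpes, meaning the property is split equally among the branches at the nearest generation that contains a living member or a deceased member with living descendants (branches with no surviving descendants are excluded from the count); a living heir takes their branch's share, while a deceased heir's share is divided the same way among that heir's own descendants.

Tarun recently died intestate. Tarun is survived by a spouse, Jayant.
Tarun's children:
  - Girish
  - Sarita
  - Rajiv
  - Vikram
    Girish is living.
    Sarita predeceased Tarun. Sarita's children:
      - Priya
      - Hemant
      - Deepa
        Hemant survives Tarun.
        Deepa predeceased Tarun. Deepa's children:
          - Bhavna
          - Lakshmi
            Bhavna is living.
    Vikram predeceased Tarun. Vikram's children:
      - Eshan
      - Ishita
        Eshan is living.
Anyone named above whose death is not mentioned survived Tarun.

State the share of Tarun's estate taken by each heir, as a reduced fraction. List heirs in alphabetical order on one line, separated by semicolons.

Jayant, as surviving spouse, takes 2/3.
The remaining 1/3 passes to Tarun's descendants per stirpes.
The 1/3 is divided into 4 equal shares of 1/12 among Girish, Sarita, Rajiv, Vikram.
Girish is living and takes 1/12.
Sarita predeceased; the 1/12 allotted to Sarita's branch passes to Sarita's issue by representation.
The 1/12 is divided into 3 equal shares of 1/36 among Priya, Hemant, Deepa.
Priya is living and takes 1/36.
Hemant is living and takes 1/36.
Deepa predeceased; the 1/36 allotted to Deepa's branch passes to Deepa's issue by representation.
The 1/36 is divided into 2 equal shares of 1/72 among Bhavna, Lakshmi.
Bhavna is living and takes 1/72.
Lakshmi is living and takes 1/72.
Rajiv is living and takes 1/12.
Vikram predeceased; the 1/12 allotted to Vikram's branch passes to Vikram's issue by representation.
The 1/12 is divided into 2 equal shares of 1/24 among Eshan, Ishita.
Eshan is living and takes 1/24.
Ishita is living and takes 1/24.

Bhavna 1/72; Eshan 1/24; Girish 1/12; Hemant 1/36; Ishita 1/24; Jayant 2/3; Lakshmi 1/72; Priya 1/36; Rajiv 1/12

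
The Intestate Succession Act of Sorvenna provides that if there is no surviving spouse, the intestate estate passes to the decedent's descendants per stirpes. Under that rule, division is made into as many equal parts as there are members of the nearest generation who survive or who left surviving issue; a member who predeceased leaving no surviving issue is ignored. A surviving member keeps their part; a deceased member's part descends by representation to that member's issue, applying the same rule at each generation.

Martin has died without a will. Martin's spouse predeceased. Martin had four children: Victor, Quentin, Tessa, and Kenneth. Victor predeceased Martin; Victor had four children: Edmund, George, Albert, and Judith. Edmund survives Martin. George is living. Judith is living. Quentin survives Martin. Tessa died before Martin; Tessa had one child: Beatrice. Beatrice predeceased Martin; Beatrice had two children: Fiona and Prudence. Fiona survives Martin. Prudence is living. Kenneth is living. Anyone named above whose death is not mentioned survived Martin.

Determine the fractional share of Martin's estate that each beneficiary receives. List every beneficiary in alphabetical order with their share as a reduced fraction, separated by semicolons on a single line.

There is no surviving spouse, so the entire estate passes to Martin's descendants per stirpes.
The estate is divided into 4 equal shares of 1/4 among Victor, Quentin, Tessa, Kenneth.
Victor predeceased; the 1/4 allotted to Victor's branch passes to Victor's issue by representation.
The 1/4 is divided into 4 equal shares of 1/16 among Edmund, George, Albert, Judith.
Edmund is living and takes 1/16.
George is living and takes 1/16.
Albert is living and takes 1/16.
Judith is living and takes 1/16.
Quentin is living and takes 1/4.
Tessa predeceased; the 1/4 allotted to Tessa's branch passes to Tessa's issue by representation.
Beatrice's line is the sole branch at this level, so the full 1/4 passes to Beatrice's issue by representation.
The 1/4 is divided into 2 equal shares of 1/8 among Fiona, Prudence.
Fiona is living and takes 1/8.
Prudence is living and takes 1/8.
Kenneth is living and takes 1/4.

Albert 1/16; Edmund 1/16; Fiona 1/8; George 1/16; Judith 1/16; Kenneth 1/4; Prudence 1/8; Quentin 1/4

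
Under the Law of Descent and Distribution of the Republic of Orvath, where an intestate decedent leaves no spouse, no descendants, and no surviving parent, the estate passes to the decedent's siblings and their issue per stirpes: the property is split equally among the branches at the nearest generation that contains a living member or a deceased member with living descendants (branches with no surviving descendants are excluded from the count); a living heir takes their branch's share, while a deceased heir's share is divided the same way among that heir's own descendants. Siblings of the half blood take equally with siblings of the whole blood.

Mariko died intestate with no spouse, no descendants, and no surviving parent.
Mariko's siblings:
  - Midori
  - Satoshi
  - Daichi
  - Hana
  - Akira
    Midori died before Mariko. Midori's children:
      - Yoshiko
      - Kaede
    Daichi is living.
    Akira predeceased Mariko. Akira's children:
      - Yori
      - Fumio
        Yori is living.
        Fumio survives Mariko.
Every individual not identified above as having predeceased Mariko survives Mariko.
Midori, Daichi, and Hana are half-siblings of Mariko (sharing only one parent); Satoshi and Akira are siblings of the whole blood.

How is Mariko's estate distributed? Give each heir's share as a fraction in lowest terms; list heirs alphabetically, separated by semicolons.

No spouse, descendants, or parent survives, so the estate passes to Mariko's siblings per stirpes.
Half-blood and whole-blood siblings take equally under the stated rule.
The estate is divided into 5 equal shares of 1/5 among Midori, Satoshi, Daichi, Hana, Akira.
Midori predeceased; the 1/5 allotted to Midori's branch passes to Midori's issue by representation.
The 1/5 is divided into 2 equal shares of 1/10 among Yoshiko, Kaede.
Yoshiko is living and takes 1/10.
Kaede is living and takes 1/10.
Satoshi is living and takes 1/5.
Daichi is living and takes 1/5.
Hana is living and takes 1/5.
Akira predeceased; the 1/5 allotted to Akira's branch passes to Akira's issue by representation.
The 1/5 is divided into 2 equal shares of 1/10 among Yori, Fumio.
Yori is living and takes 1/10.
Fumio is living and takes 1/10.

Daichi 1/5; Fumio 1/10; Hana 1/5; Kaede 1/10; Satoshi 1/5; Yori 1/10; Yoshiko 1/10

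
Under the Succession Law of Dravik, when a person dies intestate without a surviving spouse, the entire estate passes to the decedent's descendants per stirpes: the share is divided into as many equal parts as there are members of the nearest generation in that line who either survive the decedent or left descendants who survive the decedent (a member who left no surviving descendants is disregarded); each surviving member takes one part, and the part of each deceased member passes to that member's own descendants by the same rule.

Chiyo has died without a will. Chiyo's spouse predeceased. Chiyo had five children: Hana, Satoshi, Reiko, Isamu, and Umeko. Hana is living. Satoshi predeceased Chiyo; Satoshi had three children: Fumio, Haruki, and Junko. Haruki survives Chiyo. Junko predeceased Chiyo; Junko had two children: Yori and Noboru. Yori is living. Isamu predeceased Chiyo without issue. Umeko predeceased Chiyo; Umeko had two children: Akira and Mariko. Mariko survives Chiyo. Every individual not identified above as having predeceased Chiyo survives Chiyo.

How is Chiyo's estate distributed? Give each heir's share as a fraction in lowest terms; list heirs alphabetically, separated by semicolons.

There is no surviving spouse, so the entire estate passes to Chiyo's descendants per stirpes.
Isamu left no surviving issue, so that branch lapses and is disregarded.
The estate is divided into 4 equal shares of 1/4 among Hana, Satoshi, Reiko, Umeko.
Hana is living and takes 1/4.
Satoshi predeceased; the 1/4 allotted to Satoshi's branch passes to Satoshi's issue by representation.
The 1/4 is divided into 3 equal shares of 1/12 among Fumio, Haruki, Junko.
Fumio is living and takes 1/12.
Haruki is living and takes 1/12.
Junko predeceased; the 1/12 allotted to Junko's branch passes to Junko's issue by representation.
The 1/12 is divided into 2 equal shares of 1/24 among Yori, Noboru.
Yori is living and takes 1/24.
Noboru is living and takes 1/24.
Reiko is living and takes 1/4.
Umeko predeceased; the 1/4 allotted to Umeko's branch passes to Umeko's issue by representation.
The 1/4 is divided into 2 equal shares of 1/8 among Akira, Mariko.
Akira is living and takes 1/8.
Mariko is living and takes 1/8.

Akira 1/8; Fumio 1/12; Hana 1/4; Haruki 1/12; Mariko 1/8; Noboru 1/24; Reiko 1/4; Yori 1/24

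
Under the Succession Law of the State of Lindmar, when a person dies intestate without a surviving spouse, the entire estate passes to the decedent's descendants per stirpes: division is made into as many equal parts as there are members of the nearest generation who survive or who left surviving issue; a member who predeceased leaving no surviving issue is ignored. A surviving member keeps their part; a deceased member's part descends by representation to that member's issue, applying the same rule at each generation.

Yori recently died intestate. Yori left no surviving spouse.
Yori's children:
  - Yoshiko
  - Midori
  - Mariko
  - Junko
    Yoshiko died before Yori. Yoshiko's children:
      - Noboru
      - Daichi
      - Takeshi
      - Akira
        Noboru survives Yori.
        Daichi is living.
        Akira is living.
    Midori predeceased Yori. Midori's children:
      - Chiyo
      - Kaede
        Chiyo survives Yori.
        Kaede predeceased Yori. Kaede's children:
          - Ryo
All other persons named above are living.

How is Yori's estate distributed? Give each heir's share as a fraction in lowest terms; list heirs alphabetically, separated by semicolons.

Akira 1/16; Chiyo 1/8; Daichi 1/16; Junko 1/4; Mariko 1/4; Noboru 1/16; Ryo 1/8; Takeshi 1/16

There is no surviving spouse, so the entire estate passes to Yori's descendants per stirpes.
The estate is divided into 4 equal shares of 1/4 among Yoshiko, Midori, Mariko, Junko.
Yoshiko predeceased; the 1/4 allotted to Yoshiko's branch passes to Yoshiko's issue by representation.
The 1/4 is divided into 4 equal shares of 1/16 among Noboru, Daichi, Takeshi, Akira.
Noboru is living and takes 1/16.
Daichi is living and takes 1/16.
Takeshi is living and takes 1/16.
Akira is living and takes 1/16.
Midori predeceased; the 1/4 allotted to Midori's branch passes to Midori's issue by representation.
The 1/4 is divided into 2 equal shares of 1/8 among Chiyo, Kaede.
Chiyo is living and takes 1/8.
Kaede predeceased; the 1/8 allotted to Kaede's branch passes to Kaede's issue by representation.
Ryo is the sole taker at this level and receives the full 1/8.
Mariko is living and takes 1/4.
Junko is living and takes 1/4.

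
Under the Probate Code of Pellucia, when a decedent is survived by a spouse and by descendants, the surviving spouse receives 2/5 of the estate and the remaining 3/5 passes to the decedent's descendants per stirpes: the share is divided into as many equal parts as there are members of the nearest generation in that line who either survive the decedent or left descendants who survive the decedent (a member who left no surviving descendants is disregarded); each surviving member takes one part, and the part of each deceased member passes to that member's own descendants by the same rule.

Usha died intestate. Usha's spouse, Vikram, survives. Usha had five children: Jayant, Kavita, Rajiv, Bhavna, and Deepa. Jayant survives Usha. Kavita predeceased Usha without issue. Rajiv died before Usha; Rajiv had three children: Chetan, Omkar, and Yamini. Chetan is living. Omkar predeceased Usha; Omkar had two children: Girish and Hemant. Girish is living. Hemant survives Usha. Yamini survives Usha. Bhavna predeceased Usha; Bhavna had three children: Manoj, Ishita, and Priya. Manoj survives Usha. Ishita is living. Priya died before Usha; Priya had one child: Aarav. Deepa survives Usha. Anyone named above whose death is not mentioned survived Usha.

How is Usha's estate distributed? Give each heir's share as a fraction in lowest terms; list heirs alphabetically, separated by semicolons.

Vikram, as surviving spouse, takes 2/5.
The remaining 3/5 passes to Usha's descendants per stirpes.
Kavita left no surviving issue, so that branch lapses and is disregarded.
The 3/5 is divided into 4 equal shares of 3/20 among Jayant, Rajiv, Bhavna, Deepa.
Jayant is living and takes 3/20.
Rajiv predeceased; the 3/20 allotted to Rajiv's branch passes to Rajiv's issue by representation.
The 3/20 is divided into 3 equal shares of 1/20 among Chetan, Omkar, Yamini.
Chetan is living and takes 1/20.
Omkar predeceased; the 1/20 allotted to Omkar's branch passes to Omkar's issue by representation.
The 1/20 is divided into 2 equal shares of 1/40 among Girish, Hemant.
Girish is living and takes 1/40.
Hemant is living and takes 1/40.
Yamini is living and takes 1/20.
Bhavna predeceased; the 3/20 allotted to Bhavna's branch passes to Bhavna's issue by representation.
The 3/20 is divided into 3 equal shares of 1/20 among Manoj, Ishita, Priya.
Manoj is living and takes 1/20.
Ishita is living and takes 1/20.
Priya predeceased; the 1/20 allotted to Priya's branch passes to Priya's issue by representation.
Aarav is the sole taker at this level and receives the full 1/20.
Deepa is living and takes 3/20.

Aarav 1/20; Chetan 1/20; Deepa 3/20; Girish 1/40; Hemant 1/40; Ishita 1/20; Jayant 3/20; Manoj 1/20; Vikram 2/5; Yamini 1/20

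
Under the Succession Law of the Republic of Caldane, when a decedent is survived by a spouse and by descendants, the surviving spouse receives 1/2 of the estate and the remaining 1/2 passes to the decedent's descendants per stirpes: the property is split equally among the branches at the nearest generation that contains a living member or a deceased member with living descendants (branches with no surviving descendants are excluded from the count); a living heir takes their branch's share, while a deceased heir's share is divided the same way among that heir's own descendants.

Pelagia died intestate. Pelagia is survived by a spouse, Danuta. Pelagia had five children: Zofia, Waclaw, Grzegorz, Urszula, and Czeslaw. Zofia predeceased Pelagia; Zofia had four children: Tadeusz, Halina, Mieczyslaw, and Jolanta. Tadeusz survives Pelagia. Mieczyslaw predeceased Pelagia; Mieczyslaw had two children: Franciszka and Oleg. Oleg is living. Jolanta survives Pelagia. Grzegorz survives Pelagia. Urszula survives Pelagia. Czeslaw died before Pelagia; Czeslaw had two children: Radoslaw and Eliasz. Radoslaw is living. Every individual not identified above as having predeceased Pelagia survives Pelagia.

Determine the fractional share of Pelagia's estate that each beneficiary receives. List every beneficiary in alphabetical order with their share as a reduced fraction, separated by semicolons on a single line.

Danuta, as surviving spouse, takes 1/2.
The remaining 1/2 passes to Pelagia's descendants per stirpes.
The 1/2 is divided into 5 equal shares of 1/10 among Zofia, Waclaw, Grzegorz, Urszula, Czeslaw.
Zofia predeceased; the 1/10 allotted to Zofia's branch passes to Zofia's issue by representation.
The 1/10 is divided into 4 equal shares of 1/40 among Tadeusz, Halina, Mieczyslaw, Jolanta.
Tadeusz is living and takes 1/40.
Halina is living and takes 1/40.
Mieczyslaw predeceased; the 1/40 allotted to Mieczyslaw's branch passes to Mieczyslaw's issue by representation.
The 1/40 is divided into 2 equal shares of 1/80 among Franciszka, Oleg.
Franciszka is living and takes 1/80.
Oleg is living and takes 1/80.
Jolanta is living and takes 1/40.
Waclaw is living and takes 1/10.
Grzegorz is living and takes 1/10.
Urszula is living and takes 1/10.
Czeslaw predeceased; the 1/10 allotted to Czeslaw's branch passes to Czeslaw's issue by representation.
The 1/10 is divided into 2 equal shares of 1/20 among Radoslaw, Eliasz.
Radoslaw is living and takes 1/20.
Eliasz is living and takes 1/20.

Danuta 1/2; Eliasz 1/20; Franciszka 1/80; Grzegorz 1/10; Halina 1/40; Jolanta 1/40; Oleg 1/80; Radoslaw 1/20; Tadeusz 1/40; Urszula 1/10; Waclaw 1/10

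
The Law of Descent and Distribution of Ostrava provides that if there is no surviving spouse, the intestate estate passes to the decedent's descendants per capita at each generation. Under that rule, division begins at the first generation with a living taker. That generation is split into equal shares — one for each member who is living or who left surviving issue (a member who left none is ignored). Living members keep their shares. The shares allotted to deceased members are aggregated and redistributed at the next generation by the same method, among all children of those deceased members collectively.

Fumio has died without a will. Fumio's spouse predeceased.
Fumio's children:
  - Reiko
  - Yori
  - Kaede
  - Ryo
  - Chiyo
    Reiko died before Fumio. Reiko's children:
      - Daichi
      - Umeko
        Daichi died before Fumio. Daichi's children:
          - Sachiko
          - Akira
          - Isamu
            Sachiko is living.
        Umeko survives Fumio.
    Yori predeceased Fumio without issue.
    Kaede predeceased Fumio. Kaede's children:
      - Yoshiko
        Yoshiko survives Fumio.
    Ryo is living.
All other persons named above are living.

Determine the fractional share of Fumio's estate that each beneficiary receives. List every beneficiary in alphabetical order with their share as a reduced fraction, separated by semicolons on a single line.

There is no surviving spouse, so the entire estate passes to Fumio's descendants per capita at each generation.
At generation 1 (Reiko, Kaede, Ryo, Chiyo) there are 4 shares of (1)/4 = 1/4 each.
Living: Ryo and Chiyo — each takes 1/4.
Deceased: Reiko and Kaede. Their combined 1/2 is pooled and carried to generation 2.
At generation 2 (Daichi, Umeko, Yoshiko) there are 3 shares of (1/2)/3 = 1/6 each.
Living: Umeko and Yoshiko — each takes 1/6.
Deceased: Daichi. That 1/6 share is carried to generation 3.
At generation 3 (Sachiko, Akira, Isamu) there are 3 shares of (1/6)/3 = 1/18 each.
Living: Sachiko, Akira, and Isamu — each takes 1/18.

Akira 1/18; Chiyo 1/4; Isamu 1/18; Ryo 1/4; Sachiko 1/18; Umeko 1/6; Yoshiko 1/6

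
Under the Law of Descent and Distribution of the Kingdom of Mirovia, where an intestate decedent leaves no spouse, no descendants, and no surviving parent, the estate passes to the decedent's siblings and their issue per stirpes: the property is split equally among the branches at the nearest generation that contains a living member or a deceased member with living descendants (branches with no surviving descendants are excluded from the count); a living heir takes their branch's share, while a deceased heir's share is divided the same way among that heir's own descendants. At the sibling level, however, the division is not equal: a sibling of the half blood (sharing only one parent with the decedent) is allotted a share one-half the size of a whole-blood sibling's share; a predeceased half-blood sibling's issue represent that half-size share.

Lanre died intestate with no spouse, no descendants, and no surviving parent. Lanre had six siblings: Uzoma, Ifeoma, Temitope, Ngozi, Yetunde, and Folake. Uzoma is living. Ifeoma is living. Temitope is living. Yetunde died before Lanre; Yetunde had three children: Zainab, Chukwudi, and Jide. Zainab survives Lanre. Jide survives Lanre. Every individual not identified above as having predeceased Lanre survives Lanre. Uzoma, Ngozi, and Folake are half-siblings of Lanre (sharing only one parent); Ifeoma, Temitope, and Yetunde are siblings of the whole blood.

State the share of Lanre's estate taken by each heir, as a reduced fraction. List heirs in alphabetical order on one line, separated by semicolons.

No spouse, descendants, or parent survives, so the estate passes to Lanre's siblings per stirpes.
Half-blood siblings count for one-half the weight of whole-blood siblings at the initial division.
Dividing 1 in proportion to weights (total weight 9/2): Uzoma (weight 1/2) → 1/9; Ifeoma (weight 1) → 2/9; Temitope (weight 1) → 2/9; Ngozi (weight 1/2) → 1/9; Yetunde (weight 1) → 2/9; Folake (weight 1/2) → 1/9.
Uzoma is living and takes 1/9.
Ifeoma is living and takes 2/9.
Temitope is living and takes 2/9.
Ngozi is living and takes 1/9.
Yetunde predeceased; the 2/9 allotted to Yetunde's branch passes to Yetunde's issue by representation.
The 2/9 is divided into 3 equal shares of 2/27 among Zainab, Chukwudi, Jide.
Zainab is living and takes 2/27.
Chukwudi is living and takes 2/27.
Jide is living and takes 2/27.
Folake is living and takes 1/9.

Chukwudi 2/27; Folake 1/9; Ifeoma 2/9; Jide 2/27; Ngozi 1/9; Temitope 2/9; Uzoma 1/9; Zainab 2/27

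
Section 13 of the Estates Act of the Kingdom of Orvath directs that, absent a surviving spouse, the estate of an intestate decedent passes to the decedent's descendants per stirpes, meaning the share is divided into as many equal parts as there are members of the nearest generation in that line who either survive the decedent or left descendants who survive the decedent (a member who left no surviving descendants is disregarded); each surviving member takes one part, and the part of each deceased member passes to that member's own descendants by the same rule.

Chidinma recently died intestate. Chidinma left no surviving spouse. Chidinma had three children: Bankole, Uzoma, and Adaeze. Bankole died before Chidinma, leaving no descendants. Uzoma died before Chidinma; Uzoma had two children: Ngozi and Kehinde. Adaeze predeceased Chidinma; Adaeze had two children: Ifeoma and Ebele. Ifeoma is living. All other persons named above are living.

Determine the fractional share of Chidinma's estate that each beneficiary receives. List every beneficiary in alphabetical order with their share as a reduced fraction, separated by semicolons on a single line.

There is no surviving spouse, so the entire estate passes to Chidinma's descendants per stirpes.
Bankole left no surviving issue, so that branch lapses and is disregarded.
The estate is divided into 2 equal shares of 1/2 among Uzoma, Adaeze.
Uzoma predeceased; the 1/2 allotted to Uzoma's branch passes to Uzoma's issue by representation.
The 1/2 is divided into 2 equal shares of 1/4 among Ngozi, Kehinde.
Ngozi is living and takes 1/4.
Kehinde is living and takes 1/4.
Adaeze predeceased; the 1/2 allotted to Adaeze's branch passes to Adaeze's issue by representation.
The 1/2 is divided into 2 equal shares of 1/4 among Ifeoma, Ebele.
Ifeoma is living and takes 1/4.
Ebele is living and takes 1/4.

Ebele 1/4; Ifeoma 1/4; Kehinde 1/4; Ngozi 1/4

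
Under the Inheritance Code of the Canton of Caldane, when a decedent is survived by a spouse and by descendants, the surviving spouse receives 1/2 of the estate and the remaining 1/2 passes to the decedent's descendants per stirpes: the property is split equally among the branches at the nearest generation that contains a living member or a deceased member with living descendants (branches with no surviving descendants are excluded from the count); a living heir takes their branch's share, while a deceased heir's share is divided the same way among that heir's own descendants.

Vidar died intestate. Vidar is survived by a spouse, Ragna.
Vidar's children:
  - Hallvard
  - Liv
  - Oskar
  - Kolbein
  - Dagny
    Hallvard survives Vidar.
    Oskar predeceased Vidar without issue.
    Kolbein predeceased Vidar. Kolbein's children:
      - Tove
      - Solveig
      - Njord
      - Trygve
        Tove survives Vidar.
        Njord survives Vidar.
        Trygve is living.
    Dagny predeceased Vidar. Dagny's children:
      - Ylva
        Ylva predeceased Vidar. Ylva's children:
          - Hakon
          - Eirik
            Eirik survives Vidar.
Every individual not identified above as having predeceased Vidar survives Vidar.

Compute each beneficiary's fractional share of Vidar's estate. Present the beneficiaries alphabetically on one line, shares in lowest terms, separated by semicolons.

Eirik 1/16; Hakon 1/16; Hallvard 1/8; Liv 1/8; Njord 1/32; Ragna 1/2; Solveig 1/32; Tove 1/32; Trygve 1/32

Ragna, as surviving spouse, takes 1/2.
The remaining 1/2 passes to Vidar's descendants per stirpes.
Oskar left no surviving issue, so that branch lapses and is disregarded.
The 1/2 is divided into 4 equal shares of 1/8 among Hallvard, Liv, Kolbein, Dagny.
Hallvard is living and takes 1/8.
Liv is living and takes 1/8.
Kolbein predeceased; the 1/8 allotted to Kolbein's branch passes to Kolbein's issue by representation.
The 1/8 is divided into 4 equal shares of 1/32 among Tove, Solveig, Njord, Trygve.
Tove is living and takes 1/32.
Solveig is living and takes 1/32.
Njord is living and takes 1/32.
Trygve is living and takes 1/32.
Dagny predeceased; the 1/8 allotted to Dagny's branch passes to Dagny's issue by representation.
Ylva's line is the sole branch at this level, so the full 1/8 passes to Ylva's issue by representation.
The 1/8 is divided into 2 equal shares of 1/16 among Hakon, Eirik.
Hakon is living and takes 1/16.
Eirik is living and takes 1/16.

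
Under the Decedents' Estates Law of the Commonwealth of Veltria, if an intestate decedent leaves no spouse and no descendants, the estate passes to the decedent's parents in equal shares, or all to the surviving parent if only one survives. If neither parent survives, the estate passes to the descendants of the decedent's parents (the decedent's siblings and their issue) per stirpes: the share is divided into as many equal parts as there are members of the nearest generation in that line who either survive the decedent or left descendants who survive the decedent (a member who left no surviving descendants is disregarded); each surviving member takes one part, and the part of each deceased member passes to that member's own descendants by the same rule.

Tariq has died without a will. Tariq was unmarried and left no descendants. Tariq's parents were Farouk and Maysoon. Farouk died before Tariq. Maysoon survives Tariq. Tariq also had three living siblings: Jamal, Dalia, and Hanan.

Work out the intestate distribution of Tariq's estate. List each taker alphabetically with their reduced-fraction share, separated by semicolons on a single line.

Only one parent, Maysoon, survives, so Maysoon takes the entire estate. The siblings take nothing because a surviving parent has priority.

Maysoon 1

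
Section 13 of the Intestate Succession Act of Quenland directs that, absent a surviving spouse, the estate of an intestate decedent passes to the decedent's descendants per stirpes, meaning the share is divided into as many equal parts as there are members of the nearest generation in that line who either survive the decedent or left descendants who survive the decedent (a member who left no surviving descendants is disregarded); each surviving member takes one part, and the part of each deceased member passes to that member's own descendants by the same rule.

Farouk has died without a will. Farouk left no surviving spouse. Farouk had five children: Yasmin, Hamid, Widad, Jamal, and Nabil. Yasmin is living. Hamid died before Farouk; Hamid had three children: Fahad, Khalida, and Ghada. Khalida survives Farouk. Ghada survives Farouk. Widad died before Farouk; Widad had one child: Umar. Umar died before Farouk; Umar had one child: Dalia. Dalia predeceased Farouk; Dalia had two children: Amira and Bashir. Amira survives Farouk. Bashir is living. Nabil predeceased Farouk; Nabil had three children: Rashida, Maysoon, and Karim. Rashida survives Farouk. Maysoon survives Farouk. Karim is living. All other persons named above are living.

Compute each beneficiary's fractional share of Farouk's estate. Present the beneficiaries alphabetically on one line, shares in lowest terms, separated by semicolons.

There is no surviving spouse, so the entire estate passes to Farouk's descendants per stirpes.
The estate is divided into 5 equal shares of 1/5 among Yasmin, Hamid, Widad, Jamal, Nabil.
Yasmin is living and takes 1/5.
Hamid predeceased; the 1/5 allotted to Hamid's branch passes to Hamid's issue by representation.
The 1/5 is divided into 3 equal shares of 1/15 among Fahad, Khalida, Ghada.
Fahad is living and takes 1/15.
Khalida is living and takes 1/15.
Ghada is living and takes 1/15.
Widad predeceased; the 1/5 allotted to Widad's branch passes to Widad's issue by representation.
Umar's line is the sole branch at this level, so the full 1/5 passes to Umar's issue by representation.
Dalia's line is the sole branch at this level, so the full 1/5 passes to Dalia's issue by representation.
The 1/5 is divided into 2 equal shares of 1/10 among Amira, Bashir.
Amira is living and takes 1/10.
Bashir is living and takes 1/10.
Jamal is living and takes 1/5.
Nabil predeceased; the 1/5 allotted to Nabil's branch passes to Nabil's issue by representation.
The 1/5 is divided into 3 equal shares of 1/15 among Rashida, Maysoon, Karim.
Rashida is living and takes 1/15.
Maysoon is living and takes 1/15.
Karim is living and takes 1/15.

Amira 1/10; Bashir 1/10; Fahad 1/15; Ghada 1/15; Jamal 1/5; Karim 1/15; Khalida 1/15; Maysoon 1/15; Rashida 1/15; Yasmin 1/5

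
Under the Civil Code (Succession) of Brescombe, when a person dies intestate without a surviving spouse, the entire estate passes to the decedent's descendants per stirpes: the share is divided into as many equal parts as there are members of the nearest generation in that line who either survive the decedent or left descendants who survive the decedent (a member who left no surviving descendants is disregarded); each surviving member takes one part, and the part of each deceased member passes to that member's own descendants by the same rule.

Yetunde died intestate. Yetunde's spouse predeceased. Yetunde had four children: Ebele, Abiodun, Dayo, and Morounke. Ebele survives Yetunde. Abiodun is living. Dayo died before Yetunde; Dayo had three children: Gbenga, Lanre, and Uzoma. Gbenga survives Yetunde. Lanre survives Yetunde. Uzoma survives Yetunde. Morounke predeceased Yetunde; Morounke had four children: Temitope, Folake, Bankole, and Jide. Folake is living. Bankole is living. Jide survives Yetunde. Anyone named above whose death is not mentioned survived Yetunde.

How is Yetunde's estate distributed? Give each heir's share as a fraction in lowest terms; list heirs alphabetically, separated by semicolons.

There is no surviving spouse, so the entire estate passes to Yetunde's descendants per stirpes.
The estate is divided into 4 equal shares of 1/4 among Ebele, Abiodun, Dayo, Morounke.
Ebele is living and takes 1/4.
Abiodun is living and takes 1/4.
Dayo predeceased; the 1/4 allotted to Dayo's branch passes to Dayo's issue by representation.
The 1/4 is divided into 3 equal shares of 1/12 among Gbenga, Lanre, Uzoma.
Gbenga is living and takes 1/12.
Lanre is living and takes 1/12.
Uzoma is living and takes 1/12.
Morounke predeceased; the 1/4 allotted to Morounke's branch passes to Morounke's issue by representation.
The 1/4 is divided into 4 equal shares of 1/16 among Temitope, Folake, Bankole, Jide.
Temitope is living and takes 1/16.
Folake is living and takes 1/16.
Bankole is living and takes 1/16.
Jide is living and takes 1/16.

Abiodun 1/4; Bankole 1/16; Ebele 1/4; Folake 1/16; Gbenga 1/12; Jide 1/16; Lanre 1/12; Temitope 1/16; Uzoma 1/12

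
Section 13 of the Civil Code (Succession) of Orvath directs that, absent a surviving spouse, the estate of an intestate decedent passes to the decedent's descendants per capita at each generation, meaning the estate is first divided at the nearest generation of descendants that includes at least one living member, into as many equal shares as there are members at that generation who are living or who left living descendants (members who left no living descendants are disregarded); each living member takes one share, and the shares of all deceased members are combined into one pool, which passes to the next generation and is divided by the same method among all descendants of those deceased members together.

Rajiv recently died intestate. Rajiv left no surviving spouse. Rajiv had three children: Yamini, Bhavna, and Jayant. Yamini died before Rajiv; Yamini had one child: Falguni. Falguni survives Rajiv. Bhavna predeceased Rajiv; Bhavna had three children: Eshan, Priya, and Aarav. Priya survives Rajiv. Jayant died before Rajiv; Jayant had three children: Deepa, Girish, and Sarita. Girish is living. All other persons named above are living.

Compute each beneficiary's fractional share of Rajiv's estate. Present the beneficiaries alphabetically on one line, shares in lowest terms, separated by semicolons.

Aarav 1/7; Deepa 1/7; Eshan 1/7; Falguni 1/7; Girish 1/7; Priya 1/7; Sarita 1/7

There is no surviving spouse, so the entire estate passes to Rajiv's descendants per capita at each generation.
No one at generation 1 (Yamini, Bhavna, Jayant) is living; moving to the next generation.
At generation 2 (Falguni, Eshan, Priya, Aarav, Deepa, Girish, Sarita) there are 7 shares of (1)/7 = 1/7 each.
Living: Falguni, Eshan, Priya, Aarav, Deepa, Girish, and Sarita — each takes 1/7.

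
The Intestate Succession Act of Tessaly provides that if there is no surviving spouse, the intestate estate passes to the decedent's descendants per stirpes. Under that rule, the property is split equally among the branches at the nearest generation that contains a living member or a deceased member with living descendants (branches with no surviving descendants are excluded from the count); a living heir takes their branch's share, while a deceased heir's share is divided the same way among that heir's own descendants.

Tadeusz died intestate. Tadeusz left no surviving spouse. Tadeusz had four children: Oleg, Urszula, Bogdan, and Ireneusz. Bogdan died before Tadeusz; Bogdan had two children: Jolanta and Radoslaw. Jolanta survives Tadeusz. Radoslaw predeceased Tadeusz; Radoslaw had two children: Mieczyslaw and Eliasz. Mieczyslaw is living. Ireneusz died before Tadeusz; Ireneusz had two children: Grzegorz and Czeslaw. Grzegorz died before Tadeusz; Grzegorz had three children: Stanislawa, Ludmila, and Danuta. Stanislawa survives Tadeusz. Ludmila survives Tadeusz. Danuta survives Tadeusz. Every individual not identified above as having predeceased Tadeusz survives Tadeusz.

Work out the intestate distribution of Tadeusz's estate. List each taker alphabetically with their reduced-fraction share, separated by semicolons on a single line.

There is no surviving spouse, so the entire estate passes to Tadeusz's descendants per stirpes.
The estate is divided into 4 equal shares of 1/4 among Oleg, Urszula, Bogdan, Ireneusz.
Oleg is living and takes 1/4.
Urszula is living and takes 1/4.
Bogdan predeceased; the 1/4 allotted to Bogdan's branch passes to Bogdan's issue by representation.
The 1/4 is divided into 2 equal shares of 1/8 among Jolanta, Radoslaw.
Jolanta is living and takes 1/8.
Radoslaw predeceased; the 1/8 allotted to Radoslaw's branch passes to Radoslaw's issue by representation.
The 1/8 is divided into 2 equal shares of 1/16 among Mieczyslaw, Eliasz.
Mieczyslaw is living and takes 1/16.
Eliasz is living and takes 1/16.
Ireneusz predeceased; the 1/4 allotted to Ireneusz's branch passes to Ireneusz's issue by representation.
The 1/4 is divided into 2 equal shares of 1/8 among Grzegorz, Czeslaw.
Grzegorz predeceased; the 1/8 allotted to Grzegorz's branch passes to Grzegorz's issue by representation.
The 1/8 is divided into 3 equal shares of 1/24 among Stanislawa, Ludmila, Danuta.
Stanislawa is living and takes 1/24.
Ludmila is living and takes 1/24.
Danuta is living and takes 1/24.
Czeslaw is living and takes 1/8.

Czeslaw 1/8; Danuta 1/24; Eliasz 1/16; Jolanta 1/8; Ludmila 1/24; Mieczyslaw 1/16; Oleg 1/4; Stanislawa 1/24; Urszula 1/4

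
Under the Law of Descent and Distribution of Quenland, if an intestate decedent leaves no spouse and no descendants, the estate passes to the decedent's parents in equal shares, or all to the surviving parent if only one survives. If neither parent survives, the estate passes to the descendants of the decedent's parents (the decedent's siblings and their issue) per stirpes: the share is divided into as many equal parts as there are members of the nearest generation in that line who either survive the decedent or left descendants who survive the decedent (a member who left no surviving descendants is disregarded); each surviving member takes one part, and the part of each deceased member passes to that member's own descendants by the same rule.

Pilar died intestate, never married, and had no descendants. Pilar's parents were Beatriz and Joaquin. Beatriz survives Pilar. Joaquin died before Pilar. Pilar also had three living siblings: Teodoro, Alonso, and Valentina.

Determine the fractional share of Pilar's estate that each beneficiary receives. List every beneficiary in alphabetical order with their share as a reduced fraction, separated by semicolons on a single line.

Beatriz 1

Only one parent, Beatriz, survives, so Beatriz takes the entire estate. The siblings take nothing because a surviving parent has priority.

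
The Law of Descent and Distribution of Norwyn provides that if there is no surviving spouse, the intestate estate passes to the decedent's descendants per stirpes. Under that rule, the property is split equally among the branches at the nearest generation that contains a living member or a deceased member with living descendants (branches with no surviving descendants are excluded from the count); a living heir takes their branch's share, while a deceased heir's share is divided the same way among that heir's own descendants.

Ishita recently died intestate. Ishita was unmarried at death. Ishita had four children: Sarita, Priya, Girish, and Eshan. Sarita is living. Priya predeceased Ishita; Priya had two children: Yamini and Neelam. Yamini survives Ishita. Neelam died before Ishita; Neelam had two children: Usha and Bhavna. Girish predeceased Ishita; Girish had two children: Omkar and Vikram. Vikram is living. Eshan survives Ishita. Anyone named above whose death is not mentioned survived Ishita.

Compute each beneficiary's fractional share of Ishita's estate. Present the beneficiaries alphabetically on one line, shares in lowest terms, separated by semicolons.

There is no surviving spouse, so the entire estate passes to Ishita's descendants per stirpes.
The estate is divided into 4 equal shares of 1/4 among Sarita, Priya, Girish, Eshan.
Sarita is living and takes 1/4.
Priya predeceased; the 1/4 allotted to Priya's branch passes to Priya's issue by representation.
The 1/4 is divided into 2 equal shares of 1/8 among Yamini, Neelam.
Yamini is living and takes 1/8.
Neelam predeceased; the 1/8 allotted to Neelam's branch passes to Neelam's issue by representation.
The 1/8 is divided into 2 equal shares of 1/16 among Usha, Bhavna.
Usha is living and takes 1/16.
Bhavna is living and takes 1/16.
Girish predeceased; the 1/4 allotted to Girish's branch passes to Girish's issue by representation.
The 1/4 is divided into 2 equal shares of 1/8 among Omkar, Vikram.
Omkar is living and takes 1/8.
Vikram is living and takes 1/8.
Eshan is living and takes 1/4.

Bhavna 1/16; Eshan 1/4; Omkar 1/8; Sarita 1/4; Usha 1/16; Vikram 1/8; Yamini 1/8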